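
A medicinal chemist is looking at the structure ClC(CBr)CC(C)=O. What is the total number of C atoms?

Count every carbon token in the SMILES (each C, including those in ring-closure positions and inside branches).
Carbon count: 5.

5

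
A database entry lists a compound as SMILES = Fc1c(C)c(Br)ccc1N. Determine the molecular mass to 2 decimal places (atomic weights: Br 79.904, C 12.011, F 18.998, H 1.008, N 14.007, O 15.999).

204.04 g/mol

First, the molecular formula is C7H7BrFN (counting implicit H from valence).
  Br: 1 × 79.904 = 79.904
  C: 7 × 12.011 = 84.077
  F: 1 × 18.998 = 18.998
  H: 7 × 1.008 = 7.056
  N: 1 × 14.007 = 14.007
Sum: 1×79.904 + 7×12.011 + 1×18.998 + 7×1.008 + 1×14.007 = 204.042 → 204.04 g/mol.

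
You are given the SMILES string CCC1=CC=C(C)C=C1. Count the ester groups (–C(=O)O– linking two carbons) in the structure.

0

Scan the SMILES for the ester motif — none present.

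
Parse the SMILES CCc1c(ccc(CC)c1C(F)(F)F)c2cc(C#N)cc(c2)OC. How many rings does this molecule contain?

2

In SMILES, each pair of matching ring-closure digits denotes one ring-closing bond; the number of such bonds equals the number of independent rings.
Ring-closure bonds here: 2.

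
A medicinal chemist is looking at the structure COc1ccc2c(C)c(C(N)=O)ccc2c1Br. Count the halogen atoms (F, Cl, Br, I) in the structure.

1

Halogen atoms appear at heavy-atom position 17 (1×Br).
Other groups present: 1 amide, 1 ether.
Halogen count: 1.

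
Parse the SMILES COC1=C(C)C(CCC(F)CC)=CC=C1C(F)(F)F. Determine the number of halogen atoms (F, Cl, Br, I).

Halogen atoms appear at heavy-atom positions 10, 17, 18, 19 (4×F).
Other groups present: 1 ether.
Halogen count: 4.

4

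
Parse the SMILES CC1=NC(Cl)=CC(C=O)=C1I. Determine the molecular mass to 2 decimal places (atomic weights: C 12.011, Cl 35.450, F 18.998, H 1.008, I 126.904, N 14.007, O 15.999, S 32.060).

First, the molecular formula is C7H5ClINO (counting implicit H from valence).
  C: 7 × 12.011 = 84.077
  Cl: 1 × 35.450 = 35.450
  H: 5 × 1.008 = 5.040
  I: 1 × 126.904 = 126.904
  N: 1 × 14.007 = 14.007
  O: 1 × 15.999 = 15.999
Sum: 7×12.011 + 1×35.450 + 5×1.008 + 1×126.904 + 1×14.007 + 1×15.999 = 281.477 → 281.48 g/mol.

281.48 g/mol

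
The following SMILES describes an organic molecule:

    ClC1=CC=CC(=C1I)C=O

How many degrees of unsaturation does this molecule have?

5

Molecular formula: C7H4ClIO.
DoU = (2C + 2 + N − H − X) / 2, where X is the halogen count and O/S are ignored.
    = (2·7 + 2 + 0 − 4 − 2) / 2 = 10 / 2 = 5.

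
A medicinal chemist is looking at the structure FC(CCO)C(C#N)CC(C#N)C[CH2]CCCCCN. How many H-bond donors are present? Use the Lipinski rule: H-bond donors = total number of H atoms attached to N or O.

Donors: find every N or O and count the H atoms it carries.
  atom 5 (O): bond orders sum to 1 → 1 H
  atom 8 (N): bond orders sum to 3 → 0 H
  atom 12 (N): bond orders sum to 3 → 0 H
  atom 20 (N): bond orders sum to 1 → 2 H
Lipinski HBD = 3.

3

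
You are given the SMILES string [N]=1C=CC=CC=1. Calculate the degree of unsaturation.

Molecular formula: C5H5N.
DoU = (2C + 2 + N − H − X) / 2, where X is the halogen count and O/S are ignored.
    = (2·5 + 2 + 1 − 5 − 0) / 2 = 8 / 2 = 4.

4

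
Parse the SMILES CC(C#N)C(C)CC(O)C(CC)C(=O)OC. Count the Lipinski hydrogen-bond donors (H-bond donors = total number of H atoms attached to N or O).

1

Donors: find every N or O and count the H atoms it carries.
  atom 4 (N): bond orders sum to 3 → 0 H
  atom 9 (O): bond orders sum to 1 → 1 H
  atom 14 (O): bond orders sum to 2 → 0 H
  atom 15 (O): bond orders sum to 2 → 0 H
Lipinski HBD = 1.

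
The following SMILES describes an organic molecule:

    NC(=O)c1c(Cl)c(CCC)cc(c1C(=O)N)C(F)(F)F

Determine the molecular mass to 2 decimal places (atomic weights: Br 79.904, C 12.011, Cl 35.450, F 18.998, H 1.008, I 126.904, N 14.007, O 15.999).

308.68 g/mol

First, the molecular formula is C12H12ClF3N2O2 (counting implicit H from valence).
  C: 12 × 12.011 = 144.132
  Cl: 1 × 35.450 = 35.450
  F: 3 × 18.998 = 56.994
  H: 12 × 1.008 = 12.096
  N: 2 × 14.007 = 28.014
  O: 2 × 15.999 = 31.998
Sum: 12×12.011 + 1×35.450 + 3×18.998 + 12×1.008 + 2×14.007 + 2×15.999 = 308.684 → 308.68 g/mol.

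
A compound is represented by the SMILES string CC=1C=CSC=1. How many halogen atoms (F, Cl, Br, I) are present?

0

Scan the SMILES for the halogen motif — none present.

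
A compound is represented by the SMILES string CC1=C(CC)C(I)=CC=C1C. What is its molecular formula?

C10H13I

Walk through each heavy atom and fill implicit hydrogens from standard valence (C 4, N 3, O 2, S 2, halogen 1):
  atom 1: C, bond orders sum to 1 (valence 4) → 3 H
  atom 2: C, bond orders sum to 4 (valence 4) → 0 H
  atom 3: C, bond orders sum to 4 (valence 4) → 0 H
  atom 4: C, bond orders sum to 2 (valence 4) → 2 H
  atom 5: C, bond orders sum to 1 (valence 4) → 3 H
  atom 6: C, bond orders sum to 4 (valence 4) → 0 H
  atom 7: I (halogen, monovalent) → 0 H
  atom 8: C, bond orders sum to 3 (valence 4) → 1 H
  atom 9: C, bond orders sum to 3 (valence 4) → 1 H
  atom 10: C, bond orders sum to 4 (valence 4) → 0 H
  atom 11: C, bond orders sum to 1 (valence 4) → 3 H
Totals → C:10, H:13, I:1.
In Hill order: C10H13I.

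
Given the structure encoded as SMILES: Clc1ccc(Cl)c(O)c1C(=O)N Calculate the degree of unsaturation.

Molecular formula: C7H5Cl2NO2.
DoU = (2C + 2 + N − H − X) / 2, where X is the halogen count and O/S are ignored.
    = (2·7 + 2 + 1 − 5 − 2) / 2 = 10 / 2 = 5.

5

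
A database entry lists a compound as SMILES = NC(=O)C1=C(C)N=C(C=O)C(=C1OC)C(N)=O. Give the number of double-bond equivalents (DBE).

Degree of unsaturation = (number of rings) + (number of π bonds).
Ring closures in the SMILES: 1.
π bonds: 6 double bonds (each 1 DoU) → 6 DoU from unsaturation.
Total DoU = 1 + 6 = 7.

7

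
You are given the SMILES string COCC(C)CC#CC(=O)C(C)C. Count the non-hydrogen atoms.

Every atom symbol written in the SMILES (organic subset) is one heavy atom; implicit H are not written.
Heavy atoms by element → C:11, O:2.
Total: 13.

13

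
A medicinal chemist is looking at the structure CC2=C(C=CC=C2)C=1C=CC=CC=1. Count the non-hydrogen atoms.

13

Every atom symbol written in the SMILES (organic subset) is one heavy atom; implicit H are not written.
Heavy atoms by element → C:13.
Total: 13.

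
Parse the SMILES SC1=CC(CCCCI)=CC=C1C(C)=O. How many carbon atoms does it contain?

Count every carbon token in the SMILES (each C, including those in ring-closure positions and inside branches).
Carbon count: 12.

12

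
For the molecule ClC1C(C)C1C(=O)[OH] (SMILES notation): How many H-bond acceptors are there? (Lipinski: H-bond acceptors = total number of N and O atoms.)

2

N atoms: 0; O atoms: 2.
Lipinski HBA = 0 + 2 = 2.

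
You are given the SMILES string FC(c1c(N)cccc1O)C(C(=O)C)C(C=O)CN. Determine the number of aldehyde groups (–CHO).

1

The aldehyde motif appears at heavy-atom position 16 in the SMILES.
Other groups present: 1 hydroxyl, 1 ketone, 2 primary amine.
Aldehyde count: 1.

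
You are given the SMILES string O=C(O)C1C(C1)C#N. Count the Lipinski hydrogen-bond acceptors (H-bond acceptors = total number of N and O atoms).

3

N atoms: 1; O atoms: 2.
Lipinski HBA = 1 + 2 = 3.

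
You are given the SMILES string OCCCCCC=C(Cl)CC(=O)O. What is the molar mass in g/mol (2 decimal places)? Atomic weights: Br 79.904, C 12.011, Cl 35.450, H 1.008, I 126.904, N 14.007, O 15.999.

206.67 g/mol

First, the molecular formula is C9H15ClO3 (counting implicit H from valence).
  C: 9 × 12.011 = 108.099
  Cl: 1 × 35.450 = 35.450
  H: 15 × 1.008 = 15.120
  O: 3 × 15.999 = 47.997
Sum: 9×12.011 + 1×35.450 + 15×1.008 + 3×15.999 = 206.666 → 206.67 g/mol.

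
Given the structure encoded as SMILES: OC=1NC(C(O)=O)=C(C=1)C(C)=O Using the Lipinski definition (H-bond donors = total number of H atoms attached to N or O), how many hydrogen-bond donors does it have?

Donors: find every N or O and count the H atoms it carries.
  atom 1 (O): bond orders sum to 1 → 1 H
  atom 3 (N): bond orders sum to 2 → 1 H
  atom 6 (O): bond orders sum to 1 → 1 H
  atom 7 (O): bond orders sum to 2 → 0 H
  atom 12 (O): bond orders sum to 2 → 0 H
Lipinski HBD = 3.

3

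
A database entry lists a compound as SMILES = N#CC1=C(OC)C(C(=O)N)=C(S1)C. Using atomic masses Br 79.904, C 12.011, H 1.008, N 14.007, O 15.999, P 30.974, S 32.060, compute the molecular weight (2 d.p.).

196.22 g/mol

First, the molecular formula is C8H8N2O2S (counting implicit H from valence).
  C: 8 × 12.011 = 96.088
  H: 8 × 1.008 = 8.064
  N: 2 × 14.007 = 28.014
  O: 2 × 15.999 = 31.998
  S: 1 × 32.060 = 32.060
Sum: 8×12.011 + 8×1.008 + 2×14.007 + 2×15.999 + 1×32.060 = 196.224 → 196.22 g/mol.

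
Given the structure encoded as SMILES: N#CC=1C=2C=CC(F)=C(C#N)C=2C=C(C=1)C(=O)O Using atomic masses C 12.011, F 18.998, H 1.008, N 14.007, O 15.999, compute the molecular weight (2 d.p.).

First, the molecular formula is C13H5FN2O2 (counting implicit H from valence).
  C: 13 × 12.011 = 156.143
  F: 1 × 18.998 = 18.998
  H: 5 × 1.008 = 5.040
  N: 2 × 14.007 = 28.014
  O: 2 × 15.999 = 31.998
Sum: 13×12.011 + 1×18.998 + 5×1.008 + 2×14.007 + 2×15.999 = 240.193 → 240.19 g/mol.

240.19 g/mol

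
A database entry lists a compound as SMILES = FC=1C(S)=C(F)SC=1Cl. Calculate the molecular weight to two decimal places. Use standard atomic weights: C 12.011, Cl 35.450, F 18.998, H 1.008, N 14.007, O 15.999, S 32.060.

First, the molecular formula is C4HClF2S2 (counting implicit H from valence).
  C: 4 × 12.011 = 48.044
  Cl: 1 × 35.450 = 35.450
  F: 2 × 18.998 = 37.996
  H: 1 × 1.008 = 1.008
  S: 2 × 32.060 = 64.120
Sum: 4×12.011 + 1×35.450 + 2×18.998 + 1×1.008 + 2×32.060 = 186.618 → 186.62 g/mol.

186.62 g/mol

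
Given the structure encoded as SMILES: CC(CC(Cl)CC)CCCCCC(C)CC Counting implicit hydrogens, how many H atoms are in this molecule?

Walk through each heavy atom and fill implicit hydrogens from standard valence (C 4, N 3, O 2, S 2, halogen 1):
  atom 1: C, bond orders sum to 1 (valence 4) → 3 H
  atom 2: C, bond orders sum to 3 (valence 4) → 1 H
  atom 3: C, bond orders sum to 2 (valence 4) → 2 H
  atom 4: C, bond orders sum to 3 (valence 4) → 1 H
  atom 5: Cl (halogen, monovalent) → 0 H
  atom 6: C, bond orders sum to 2 (valence 4) → 2 H
  atom 7: C, bond orders sum to 1 (valence 4) → 3 H
  atom 8: C, bond orders sum to 2 (valence 4) → 2 H
  atom 9: C, bond orders sum to 2 (valence 4) → 2 H
  atom 10: C, bond orders sum to 2 (valence 4) → 2 H
  atom 11: C, bond orders sum to 2 (valence 4) → 2 H
  atom 12: C, bond orders sum to 2 (valence 4) → 2 H
  atom 13: C, bond orders sum to 3 (valence 4) → 1 H
  atom 14: C, bond orders sum to 1 (valence 4) → 3 H
  atom 15: C, bond orders sum to 2 (valence 4) → 2 H
  atom 16: C, bond orders sum to 1 (valence 4) → 3 H
Total hydrogens: 31.

31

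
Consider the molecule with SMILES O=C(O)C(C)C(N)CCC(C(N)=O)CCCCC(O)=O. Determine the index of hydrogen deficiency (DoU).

Molecular formula: C13H24N2O5.
DoU = (2C + 2 + N − H − X) / 2, where X is the halogen count and O/S are ignored.
    = (2·13 + 2 + 2 − 24 − 0) / 2 = 6 / 2 = 3.

3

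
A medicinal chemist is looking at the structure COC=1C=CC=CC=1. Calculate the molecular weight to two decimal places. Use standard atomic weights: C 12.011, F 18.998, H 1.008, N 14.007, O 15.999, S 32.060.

108.14 g/mol

First, the molecular formula is C7H8O (counting implicit H from valence).
  C: 7 × 12.011 = 84.077
  H: 8 × 1.008 = 8.064
  O: 1 × 15.999 = 15.999
Sum: 7×12.011 + 8×1.008 + 1×15.999 = 108.140 → 108.14 g/mol.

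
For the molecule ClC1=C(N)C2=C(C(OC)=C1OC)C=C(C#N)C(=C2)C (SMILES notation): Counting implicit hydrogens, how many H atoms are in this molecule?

13

Walk through each heavy atom and fill implicit hydrogens from standard valence (C 4, N 3, O 2, S 2, halogen 1):
  atom 1: Cl (halogen, monovalent) → 0 H
  atom 2: C, bond orders sum to 4 (valence 4) → 0 H
  atom 3: C, bond orders sum to 4 (valence 4) → 0 H
  atom 4: N, bond orders sum to 1 (valence 3) → 2 H
  atom 5: C, bond orders sum to 4 (valence 4) → 0 H
  atom 6: C, bond orders sum to 4 (valence 4) → 0 H
  atom 7: C, bond orders sum to 4 (valence 4) → 0 H
  atom 8: O, bond orders sum to 2 (valence 2) → 0 H
  atom 9: C, bond orders sum to 1 (valence 4) → 3 H
  atom 10: C, bond orders sum to 4 (valence 4) → 0 H
  atom 11: O, bond orders sum to 2 (valence 2) → 0 H
  atom 12: C, bond orders sum to 1 (valence 4) → 3 H
  atom 13: C, bond orders sum to 3 (valence 4) → 1 H
  atom 14: C, bond orders sum to 4 (valence 4) → 0 H
  atom 15: C, bond orders sum to 4 (valence 4) → 0 H
  atom 16: N, bond orders sum to 3 (valence 3) → 0 H
  atom 17: C, bond orders sum to 4 (valence 4) → 0 H
  atom 18: C, bond orders sum to 3 (valence 4) → 1 H
  atom 19: C, bond orders sum to 1 (valence 4) → 3 H
Total hydrogens: 13.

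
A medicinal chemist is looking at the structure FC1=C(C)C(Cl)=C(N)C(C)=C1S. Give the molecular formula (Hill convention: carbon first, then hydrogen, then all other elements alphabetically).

C8H9ClFNS

Walk through each heavy atom and fill implicit hydrogens from standard valence (C 4, N 3, O 2, S 2, halogen 1):
  atom 1: F (halogen, monovalent) → 0 H
  atom 2: C, bond orders sum to 4 (valence 4) → 0 H
  atom 3: C, bond orders sum to 4 (valence 4) → 0 H
  atom 4: C, bond orders sum to 1 (valence 4) → 3 H
  atom 5: C, bond orders sum to 4 (valence 4) → 0 H
  atom 6: Cl (halogen, monovalent) → 0 H
  atom 7: C, bond orders sum to 4 (valence 4) → 0 H
  atom 8: N, bond orders sum to 1 (valence 3) → 2 H
  atom 9: C, bond orders sum to 4 (valence 4) → 0 H
  atom 10: C, bond orders sum to 1 (valence 4) → 3 H
  atom 11: C, bond orders sum to 4 (valence 4) → 0 H
  atom 12: S, bond orders sum to 1 (valence 2) → 1 H
Totals → C:8, H:9, Cl:1, F:1, N:1, S:1.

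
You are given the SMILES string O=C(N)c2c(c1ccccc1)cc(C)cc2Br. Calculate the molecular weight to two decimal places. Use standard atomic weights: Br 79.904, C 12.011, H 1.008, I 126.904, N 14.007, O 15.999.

290.16 g/mol

First, the molecular formula is C14H12BrNO (counting implicit H from valence).
  Br: 1 × 79.904 = 79.904
  C: 14 × 12.011 = 168.154
  H: 12 × 1.008 = 12.096
  N: 1 × 14.007 = 14.007
  O: 1 × 15.999 = 15.999
Sum: 1×79.904 + 14×12.011 + 12×1.008 + 1×14.007 + 1×15.999 = 290.160 → 290.16 g/mol.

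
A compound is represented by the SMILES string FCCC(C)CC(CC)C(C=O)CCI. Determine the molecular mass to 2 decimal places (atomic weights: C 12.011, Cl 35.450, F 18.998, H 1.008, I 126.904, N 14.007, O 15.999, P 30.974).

328.21 g/mol

First, the molecular formula is C12H22FIO (counting implicit H from valence).
  C: 12 × 12.011 = 144.132
  F: 1 × 18.998 = 18.998
  H: 22 × 1.008 = 22.176
  I: 1 × 126.904 = 126.904
  O: 1 × 15.999 = 15.999
Sum: 12×12.011 + 1×18.998 + 22×1.008 + 1×126.904 + 1×15.999 = 328.209 → 328.21 g/mol.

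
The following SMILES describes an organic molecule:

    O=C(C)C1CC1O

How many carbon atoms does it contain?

Count every carbon token in the SMILES (each C, including those in ring-closure positions and inside branches).
Carbon count: 5.

5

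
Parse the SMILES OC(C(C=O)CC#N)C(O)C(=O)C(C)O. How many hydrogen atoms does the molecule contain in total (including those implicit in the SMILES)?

Walk through each heavy atom and fill implicit hydrogens from standard valence (C 4, N 3, O 2, S 2, halogen 1):
  atom 1: O, bond orders sum to 1 (valence 2) → 1 H
  atom 2: C, bond orders sum to 3 (valence 4) → 1 H
  atom 3: C, bond orders sum to 3 (valence 4) → 1 H
  atom 4: C, bond orders sum to 3 (valence 4) → 1 H
  atom 5: O, bond orders sum to 2 (valence 2) → 0 H
  atom 6: C, bond orders sum to 2 (valence 4) → 2 H
  atom 7: C, bond orders sum to 4 (valence 4) → 0 H
  atom 8: N, bond orders sum to 3 (valence 3) → 0 H
  atom 9: C, bond orders sum to 3 (valence 4) → 1 H
  atom 10: O, bond orders sum to 1 (valence 2) → 1 H
  atom 11: C, bond orders sum to 4 (valence 4) → 0 H
  atom 12: O, bond orders sum to 2 (valence 2) → 0 H
  atom 13: C, bond orders sum to 3 (valence 4) → 1 H
  atom 14: C, bond orders sum to 1 (valence 4) → 3 H
  atom 15: O, bond orders sum to 1 (valence 2) → 1 H
Total hydrogens: 13.

13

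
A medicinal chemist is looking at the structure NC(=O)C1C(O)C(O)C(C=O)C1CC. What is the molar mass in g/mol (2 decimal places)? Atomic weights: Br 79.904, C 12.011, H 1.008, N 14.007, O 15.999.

First, the molecular formula is C9H15NO4 (counting implicit H from valence).
  C: 9 × 12.011 = 108.099
  H: 15 × 1.008 = 15.120
  N: 1 × 14.007 = 14.007
  O: 4 × 15.999 = 63.996
Sum: 9×12.011 + 15×1.008 + 1×14.007 + 4×15.999 = 201.222 → 201.22 g/mol.

201.22 g/mol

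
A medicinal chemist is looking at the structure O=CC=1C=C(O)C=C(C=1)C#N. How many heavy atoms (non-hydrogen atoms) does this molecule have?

11

Every atom symbol written in the SMILES (organic subset) is one heavy atom; implicit H are not written.
Heavy atoms by element → C:8, N:1, O:2.
Total: 11.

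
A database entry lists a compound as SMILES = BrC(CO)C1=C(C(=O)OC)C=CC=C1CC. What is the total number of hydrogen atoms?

15

Walk through each heavy atom and fill implicit hydrogens from standard valence (C 4, N 3, O 2, S 2, halogen 1):
  atom 1: Br (halogen, monovalent) → 0 H
  atom 2: C, bond orders sum to 3 (valence 4) → 1 H
  atom 3: C, bond orders sum to 2 (valence 4) → 2 H
  atom 4: O, bond orders sum to 1 (valence 2) → 1 H
  atom 5: C, bond orders sum to 4 (valence 4) → 0 H
  atom 6: C, bond orders sum to 4 (valence 4) → 0 H
  atom 7: C, bond orders sum to 4 (valence 4) → 0 H
  atom 8: O, bond orders sum to 2 (valence 2) → 0 H
  atom 9: O, bond orders sum to 2 (valence 2) → 0 H
  atom 10: C, bond orders sum to 1 (valence 4) → 3 H
  atom 11: C, bond orders sum to 3 (valence 4) → 1 H
  atom 12: C, bond orders sum to 3 (valence 4) → 1 H
  atom 13: C, bond orders sum to 3 (valence 4) → 1 H
  atom 14: C, bond orders sum to 4 (valence 4) → 0 H
  atom 15: C, bond orders sum to 2 (valence 4) → 2 H
  atom 16: C, bond orders sum to 1 (valence 4) → 3 H
Total hydrogens: 15.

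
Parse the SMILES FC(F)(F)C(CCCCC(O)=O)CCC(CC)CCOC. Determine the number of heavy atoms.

Every atom symbol written in the SMILES (organic subset) is one heavy atom; implicit H are not written.
Heavy atoms by element → C:15, F:3, O:3.
Total: 21.

21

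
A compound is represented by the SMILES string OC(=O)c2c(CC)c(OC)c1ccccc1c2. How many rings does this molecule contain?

In SMILES, each pair of matching ring-closure digits denotes one ring-closing bond; the number of such bonds equals the number of independent rings.
Ring-closure bonds here: 2.

2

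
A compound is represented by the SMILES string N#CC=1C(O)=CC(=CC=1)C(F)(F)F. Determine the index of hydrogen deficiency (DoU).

Molecular formula: C8H4F3NO.
DoU = (2C + 2 + N − H − X) / 2, where X is the halogen count and O/S are ignored.
    = (2·8 + 2 + 1 − 4 − 3) / 2 = 12 / 2 = 6.

6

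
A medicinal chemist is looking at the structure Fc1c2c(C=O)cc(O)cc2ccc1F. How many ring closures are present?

In SMILES, each pair of matching ring-closure digits denotes one ring-closing bond; the number of such bonds equals the number of independent rings.
Ring-closure bonds here: 2.

2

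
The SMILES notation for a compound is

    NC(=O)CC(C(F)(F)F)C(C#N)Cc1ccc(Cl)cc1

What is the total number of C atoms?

Count every carbon token in the SMILES (each C, including those in ring-closure positions and inside branches).
Carbon count: 13.

13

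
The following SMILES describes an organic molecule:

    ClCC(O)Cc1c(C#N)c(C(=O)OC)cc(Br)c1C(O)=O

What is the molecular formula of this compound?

C13H11BrClNO5

Walk through each heavy atom and fill implicit hydrogens from standard valence (C 4, N 3, O 2, S 2, halogen 1); for lowercase aromatic atoms, an aromatic c carries 1 H when it has two neighbours and 0 H with three, and aromatic n carries 0 H:
  atom 1: Cl (halogen, monovalent) → 0 H
  atom 2: C, bond orders sum to 2 (valence 4) → 2 H
  atom 3: C, bond orders sum to 3 (valence 4) → 1 H
  atom 4: O, bond orders sum to 1 (valence 2) → 1 H
  atom 5: C, bond orders sum to 2 (valence 4) → 2 H
  atom 6: aromatic c, 3 neighbours → 0 H
  atom 7: aromatic c, 3 neighbours → 0 H
  atom 8: C, bond orders sum to 4 (valence 4) → 0 H
  atom 9: N, bond orders sum to 3 (valence 3) → 0 H
  atom 10: aromatic c, 3 neighbours → 0 H
  atom 11: C, bond orders sum to 4 (valence 4) → 0 H
  atom 12: O, bond orders sum to 2 (valence 2) → 0 H
  atom 13: O, bond orders sum to 2 (valence 2) → 0 H
  atom 14: C, bond orders sum to 1 (valence 4) → 3 H
  atom 15: aromatic c, 2 neighbours → 1 H
  atom 16: aromatic c, 3 neighbours → 0 H
  atom 17: Br (halogen, monovalent) → 0 H
  atom 18: aromatic c, 3 neighbours → 0 H
  atom 19: C, bond orders sum to 4 (valence 4) → 0 H
  atom 20: O, bond orders sum to 1 (valence 2) → 1 H
  atom 21: O, bond orders sum to 2 (valence 2) → 0 H
Totals → C:13, H:11, Br:1, Cl:1, N:1, O:5.
In Hill order: C13H11BrClNO5.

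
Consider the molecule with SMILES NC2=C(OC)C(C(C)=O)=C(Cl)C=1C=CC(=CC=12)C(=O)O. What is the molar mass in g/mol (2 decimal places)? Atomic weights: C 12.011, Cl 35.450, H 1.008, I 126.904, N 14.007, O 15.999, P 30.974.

First, the molecular formula is C14H12ClNO4 (counting implicit H from valence).
  C: 14 × 12.011 = 168.154
  Cl: 1 × 35.450 = 35.450
  H: 12 × 1.008 = 12.096
  N: 1 × 14.007 = 14.007
  O: 4 × 15.999 = 63.996
Sum: 14×12.011 + 1×35.450 + 12×1.008 + 1×14.007 + 4×15.999 = 293.703 → 293.70 g/mol.

293.70 g/mol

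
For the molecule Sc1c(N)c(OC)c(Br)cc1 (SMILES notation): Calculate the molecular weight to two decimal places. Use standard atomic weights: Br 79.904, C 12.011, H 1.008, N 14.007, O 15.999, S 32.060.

First, the molecular formula is C7H8BrNOS (counting implicit H from valence).
  Br: 1 × 79.904 = 79.904
  C: 7 × 12.011 = 84.077
  H: 8 × 1.008 = 8.064
  N: 1 × 14.007 = 14.007
  O: 1 × 15.999 = 15.999
  S: 1 × 32.060 = 32.060
Sum: 1×79.904 + 7×12.011 + 8×1.008 + 1×14.007 + 1×15.999 + 1×32.060 = 234.111 → 234.11 g/mol.

234.11 g/mol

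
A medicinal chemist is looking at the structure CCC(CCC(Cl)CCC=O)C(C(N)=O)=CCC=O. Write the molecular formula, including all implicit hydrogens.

Walk through each heavy atom and fill implicit hydrogens from standard valence (C 4, N 3, O 2, S 2, halogen 1):
  atom 1: C, bond orders sum to 1 (valence 4) → 3 H
  atom 2: C, bond orders sum to 2 (valence 4) → 2 H
  atom 3: C, bond orders sum to 3 (valence 4) → 1 H
  atom 4: C, bond orders sum to 2 (valence 4) → 2 H
  atom 5: C, bond orders sum to 2 (valence 4) → 2 H
  atom 6: C, bond orders sum to 3 (valence 4) → 1 H
  atom 7: Cl (halogen, monovalent) → 0 H
  atom 8: C, bond orders sum to 2 (valence 4) → 2 H
  atom 9: C, bond orders sum to 2 (valence 4) → 2 H
  atom 10: C, bond orders sum to 3 (valence 4) → 1 H
  atom 11: O, bond orders sum to 2 (valence 2) → 0 H
  atom 12: C, bond orders sum to 4 (valence 4) → 0 H
  atom 13: C, bond orders sum to 4 (valence 4) → 0 H
  atom 14: N, bond orders sum to 1 (valence 3) → 2 H
  atom 15: O, bond orders sum to 2 (valence 2) → 0 H
  atom 16: C, bond orders sum to 3 (valence 4) → 1 H
  atom 17: C, bond orders sum to 2 (valence 4) → 2 H
  atom 18: C, bond orders sum to 3 (valence 4) → 1 H
  atom 19: O, bond orders sum to 2 (valence 2) → 0 H
Totals → C:14, H:22, Cl:1, N:1, O:3.

C14H22ClNO3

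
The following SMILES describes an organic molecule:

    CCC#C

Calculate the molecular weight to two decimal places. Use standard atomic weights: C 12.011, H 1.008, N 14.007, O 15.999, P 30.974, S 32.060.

First, the molecular formula is C4H6 (counting implicit H from valence).
  C: 4 × 12.011 = 48.044
  H: 6 × 1.008 = 6.048
Sum: 4×12.011 + 6×1.008 = 54.092 → 54.09 g/mol.

54.09 g/mol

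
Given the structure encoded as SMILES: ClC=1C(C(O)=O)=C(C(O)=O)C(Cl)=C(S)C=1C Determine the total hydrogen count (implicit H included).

Walk through each heavy atom and fill implicit hydrogens from standard valence (C 4, N 3, O 2, S 2, halogen 1):
  atom 1: Cl (halogen, monovalent) → 0 H
  atom 2: C, bond orders sum to 4 (valence 4) → 0 H
  atom 3: C, bond orders sum to 4 (valence 4) → 0 H
  atom 4: C, bond orders sum to 4 (valence 4) → 0 H
  atom 5: O, bond orders sum to 1 (valence 2) → 1 H
  atom 6: O, bond orders sum to 2 (valence 2) → 0 H
  atom 7: C, bond orders sum to 4 (valence 4) → 0 H
  atom 8: C, bond orders sum to 4 (valence 4) → 0 H
  atom 9: O, bond orders sum to 1 (valence 2) → 1 H
  atom 10: O, bond orders sum to 2 (valence 2) → 0 H
  atom 11: C, bond orders sum to 4 (valence 4) → 0 H
  atom 12: Cl (halogen, monovalent) → 0 H
  atom 13: C, bond orders sum to 4 (valence 4) → 0 H
  atom 14: S, bond orders sum to 1 (valence 2) → 1 H
  atom 15: C, bond orders sum to 4 (valence 4) → 0 H
  atom 16: C, bond orders sum to 1 (valence 4) → 3 H
Total hydrogens: 6.

6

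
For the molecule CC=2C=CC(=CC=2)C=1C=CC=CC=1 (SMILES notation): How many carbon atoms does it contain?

13

Count every carbon token in the SMILES (each C, including those in ring-closure positions and inside branches).
Carbon count: 13.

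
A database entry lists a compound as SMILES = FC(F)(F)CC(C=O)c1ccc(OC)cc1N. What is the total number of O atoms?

Scan the SMILES for O atoms (remember two-letter symbols like Cl and Br are single atoms).
Oxygen count: 2.

2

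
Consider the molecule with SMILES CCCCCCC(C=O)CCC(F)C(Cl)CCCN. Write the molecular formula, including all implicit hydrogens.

C15H29ClFNO

Walk through each heavy atom and fill implicit hydrogens from standard valence (C 4, N 3, O 2, S 2, halogen 1):
  atom 1: C, bond orders sum to 1 (valence 4) → 3 H
  atom 2: C, bond orders sum to 2 (valence 4) → 2 H
  atom 3: C, bond orders sum to 2 (valence 4) → 2 H
  atom 4: C, bond orders sum to 2 (valence 4) → 2 H
  atom 5: C, bond orders sum to 2 (valence 4) → 2 H
  atom 6: C, bond orders sum to 2 (valence 4) → 2 H
  atom 7: C, bond orders sum to 3 (valence 4) → 1 H
  atom 8: C, bond orders sum to 3 (valence 4) → 1 H
  atom 9: O, bond orders sum to 2 (valence 2) → 0 H
  atom 10: C, bond orders sum to 2 (valence 4) → 2 H
  atom 11: C, bond orders sum to 2 (valence 4) → 2 H
  atom 12: C, bond orders sum to 3 (valence 4) → 1 H
  atom 13: F (halogen, monovalent) → 0 H
  atom 14: C, bond orders sum to 3 (valence 4) → 1 H
  atom 15: Cl (halogen, monovalent) → 0 H
  atom 16: C, bond orders sum to 2 (valence 4) → 2 H
  atom 17: C, bond orders sum to 2 (valence 4) → 2 H
  atom 18: C, bond orders sum to 2 (valence 4) → 2 H
  atom 19: N, bond orders sum to 1 (valence 3) → 2 H
Totals → C:15, H:29, Cl:1, F:1, N:1, O:1.
In Hill order: C15H29ClFNO.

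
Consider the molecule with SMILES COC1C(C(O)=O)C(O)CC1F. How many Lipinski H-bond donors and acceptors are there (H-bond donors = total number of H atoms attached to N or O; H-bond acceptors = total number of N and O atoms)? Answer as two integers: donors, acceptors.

2, 4

Donors: find every N or O and count the H atoms it carries.
  atom 2 (O): bond orders sum to 2 → 0 H
  atom 6 (O): bond orders sum to 1 → 1 H
  atom 7 (O): bond orders sum to 2 → 0 H
  atom 9 (O): bond orders sum to 1 → 1 H
Lipinski HBD = 2.
Acceptors: N atoms = 0, O atoms = 4 → HBA = 4.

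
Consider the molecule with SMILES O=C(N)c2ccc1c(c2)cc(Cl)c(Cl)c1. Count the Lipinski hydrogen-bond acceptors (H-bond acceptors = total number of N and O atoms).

2

N atoms: 1; O atoms: 1.
Lipinski HBA = 1 + 1 = 2.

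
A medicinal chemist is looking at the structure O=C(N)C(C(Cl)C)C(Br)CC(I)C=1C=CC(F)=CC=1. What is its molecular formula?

Walk through each heavy atom and fill implicit hydrogens from standard valence (C 4, N 3, O 2, S 2, halogen 1):
  atom 1: O, bond orders sum to 2 (valence 2) → 0 H
  atom 2: C, bond orders sum to 4 (valence 4) → 0 H
  atom 3: N, bond orders sum to 1 (valence 3) → 2 H
  atom 4: C, bond orders sum to 3 (valence 4) → 1 H
  atom 5: C, bond orders sum to 3 (valence 4) → 1 H
  atom 6: Cl (halogen, monovalent) → 0 H
  atom 7: C, bond orders sum to 1 (valence 4) → 3 H
  atom 8: C, bond orders sum to 3 (valence 4) → 1 H
  atom 9: Br (halogen, monovalent) → 0 H
  atom 10: C, bond orders sum to 2 (valence 4) → 2 H
  atom 11: C, bond orders sum to 3 (valence 4) → 1 H
  atom 12: I (halogen, monovalent) → 0 H
  atom 13: C, bond orders sum to 4 (valence 4) → 0 H
  atom 14: C, bond orders sum to 3 (valence 4) → 1 H
  atom 15: C, bond orders sum to 3 (valence 4) → 1 H
  atom 16: C, bond orders sum to 4 (valence 4) → 0 H
  atom 17: F (halogen, monovalent) → 0 H
  atom 18: C, bond orders sum to 3 (valence 4) → 1 H
  atom 19: C, bond orders sum to 3 (valence 4) → 1 H
Totals → C:13, H:15, Br:1, Cl:1, F:1, I:1, N:1, O:1.

C13H15BrClFINO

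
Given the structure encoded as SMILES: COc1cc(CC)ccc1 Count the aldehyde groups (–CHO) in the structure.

Scan the SMILES for the aldehyde motif — none present.
Groups that are present: 1 ether.

0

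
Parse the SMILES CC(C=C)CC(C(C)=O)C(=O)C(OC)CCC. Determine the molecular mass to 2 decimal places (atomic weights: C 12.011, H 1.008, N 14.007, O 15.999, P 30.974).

240.34 g/mol

First, the molecular formula is C14H24O3 (counting implicit H from valence).
  C: 14 × 12.011 = 168.154
  H: 24 × 1.008 = 24.192
  O: 3 × 15.999 = 47.997
Sum: 14×12.011 + 24×1.008 + 3×15.999 = 240.343 → 240.34 g/mol.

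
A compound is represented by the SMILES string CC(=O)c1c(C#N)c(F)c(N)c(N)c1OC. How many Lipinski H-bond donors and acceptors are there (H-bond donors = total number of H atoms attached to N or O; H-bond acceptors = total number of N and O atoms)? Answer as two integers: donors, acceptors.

Donors: find every N or O and count the H atoms it carries.
  atom 3 (O): bond orders sum to 2 → 0 H
  atom 7 (N): bond orders sum to 3 → 0 H
  atom 11 (N): bond orders sum to 1 → 2 H
  atom 13 (N): bond orders sum to 1 → 2 H
  atom 15 (O): bond orders sum to 2 → 0 H
Lipinski HBD = 4.
Acceptors: N atoms = 3, O atoms = 2 → HBA = 5.

4, 5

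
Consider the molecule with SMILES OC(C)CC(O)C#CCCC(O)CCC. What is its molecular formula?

C12H22O3

Walk through each heavy atom and fill implicit hydrogens from standard valence (C 4, N 3, O 2, S 2, halogen 1):
  atom 1: O, bond orders sum to 1 (valence 2) → 1 H
  atom 2: C, bond orders sum to 3 (valence 4) → 1 H
  atom 3: C, bond orders sum to 1 (valence 4) → 3 H
  atom 4: C, bond orders sum to 2 (valence 4) → 2 H
  atom 5: C, bond orders sum to 3 (valence 4) → 1 H
  atom 6: O, bond orders sum to 1 (valence 2) → 1 H
  atom 7: C, bond orders sum to 4 (valence 4) → 0 H
  atom 8: C, bond orders sum to 4 (valence 4) → 0 H
  atom 9: C, bond orders sum to 2 (valence 4) → 2 H
  atom 10: C, bond orders sum to 2 (valence 4) → 2 H
  atom 11: C, bond orders sum to 3 (valence 4) → 1 H
  atom 12: O, bond orders sum to 1 (valence 2) → 1 H
  atom 13: C, bond orders sum to 2 (valence 4) → 2 H
  atom 14: C, bond orders sum to 2 (valence 4) → 2 H
  atom 15: C, bond orders sum to 1 (valence 4) → 3 H
Totals → C:12, H:22, O:3.
In Hill order: C12H22O3.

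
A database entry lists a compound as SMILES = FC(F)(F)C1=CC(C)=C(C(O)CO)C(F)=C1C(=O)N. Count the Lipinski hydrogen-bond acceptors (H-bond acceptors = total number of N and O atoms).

4

N atoms: 1; O atoms: 3.
Lipinski HBA = 1 + 3 = 4.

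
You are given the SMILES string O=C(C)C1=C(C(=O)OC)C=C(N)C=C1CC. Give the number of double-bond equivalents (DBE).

Molecular formula: C12H15NO3.
DoU = (2C + 2 + N − H − X) / 2, where X is the halogen count and O/S are ignored.
    = (2·12 + 2 + 1 − 15 − 0) / 2 = 12 / 2 = 6.

6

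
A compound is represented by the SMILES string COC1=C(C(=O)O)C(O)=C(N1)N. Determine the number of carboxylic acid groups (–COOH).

The carboxylic acid motif appears at heavy-atom position 5 in the SMILES.
Other groups present: 1 ether, 1 hydroxyl, 1 primary amine.
Carboxylic acid count: 1.

1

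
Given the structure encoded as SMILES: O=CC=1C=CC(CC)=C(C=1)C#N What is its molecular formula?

C10H9NO

Walk through each heavy atom and fill implicit hydrogens from standard valence (C 4, N 3, O 2, S 2, halogen 1):
  atom 1: O, bond orders sum to 2 (valence 2) → 0 H
  atom 2: C, bond orders sum to 3 (valence 4) → 1 H
  atom 3: C, bond orders sum to 4 (valence 4) → 0 H
  atom 4: C, bond orders sum to 3 (valence 4) → 1 H
  atom 5: C, bond orders sum to 3 (valence 4) → 1 H
  atom 6: C, bond orders sum to 4 (valence 4) → 0 H
  atom 7: C, bond orders sum to 2 (valence 4) → 2 H
  atom 8: C, bond orders sum to 1 (valence 4) → 3 H
  atom 9: C, bond orders sum to 4 (valence 4) → 0 H
  atom 10: C, bond orders sum to 3 (valence 4) → 1 H
  atom 11: C, bond orders sum to 4 (valence 4) → 0 H
  atom 12: N, bond orders sum to 3 (valence 3) → 0 H
Totals → C:10, H:9, N:1, O:1.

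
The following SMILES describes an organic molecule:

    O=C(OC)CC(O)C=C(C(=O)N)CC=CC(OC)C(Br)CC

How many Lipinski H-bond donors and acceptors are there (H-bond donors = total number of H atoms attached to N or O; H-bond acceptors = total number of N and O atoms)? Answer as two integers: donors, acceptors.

Donors: find every N or O and count the H atoms it carries.
  atom 1 (O): bond orders sum to 2 → 0 H
  atom 3 (O): bond orders sum to 2 → 0 H
  atom 7 (O): bond orders sum to 1 → 1 H
  atom 11 (O): bond orders sum to 2 → 0 H
  atom 12 (N): bond orders sum to 1 → 2 H
  atom 17 (O): bond orders sum to 2 → 0 H
Lipinski HBD = 3.
Acceptors: N atoms = 1, O atoms = 5 → HBA = 6.

3, 6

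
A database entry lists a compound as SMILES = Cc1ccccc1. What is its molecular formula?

C7H8

Walk through each heavy atom and fill implicit hydrogens from standard valence (C 4, N 3, O 2, S 2, halogen 1); for lowercase aromatic atoms, an aromatic c carries 1 H when it has two neighbours and 0 H with three, and aromatic n carries 0 H:
  atom 1: C, bond orders sum to 1 (valence 4) → 3 H
  atom 2: aromatic c, 3 neighbours → 0 H
  atom 3: aromatic c, 2 neighbours → 1 H
  atom 4: aromatic c, 2 neighbours → 1 H
  atom 5: aromatic c, 2 neighbours → 1 H
  atom 6: aromatic c, 2 neighbours → 1 H
  atom 7: aromatic c, 2 neighbours → 1 H
Totals → C:7, H:8.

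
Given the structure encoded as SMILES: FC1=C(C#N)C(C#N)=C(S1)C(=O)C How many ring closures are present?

1

In SMILES, each pair of matching ring-closure digits denotes one ring-closing bond; the number of such bonds equals the number of independent rings.
Ring-closure bonds here: 1.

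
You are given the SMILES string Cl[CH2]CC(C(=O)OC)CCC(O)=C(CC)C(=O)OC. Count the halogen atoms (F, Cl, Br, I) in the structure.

1

Halogen atoms appear at heavy-atom position 1 (1×Cl).
Other groups present: 1 alkene, 2 ester, 1 hydroxyl.
Halogen count: 1.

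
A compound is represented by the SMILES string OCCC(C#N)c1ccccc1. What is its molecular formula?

Walk through each heavy atom and fill implicit hydrogens from standard valence (C 4, N 3, O 2, S 2, halogen 1); for lowercase aromatic atoms, an aromatic c carries 1 H when it has two neighbours and 0 H with three, and aromatic n carries 0 H:
  atom 1: O, bond orders sum to 1 (valence 2) → 1 H
  atom 2: C, bond orders sum to 2 (valence 4) → 2 H
  atom 3: C, bond orders sum to 2 (valence 4) → 2 H
  atom 4: C, bond orders sum to 3 (valence 4) → 1 H
  atom 5: C, bond orders sum to 4 (valence 4) → 0 H
  atom 6: N, bond orders sum to 3 (valence 3) → 0 H
  atom 7: aromatic c, 3 neighbours → 0 H
  atom 8: aromatic c, 2 neighbours → 1 H
  atom 9: aromatic c, 2 neighbours → 1 H
  atom 10: aromatic c, 2 neighbours → 1 H
  atom 11: aromatic c, 2 neighbours → 1 H
  atom 12: aromatic c, 2 neighbours → 1 H
Totals → C:10, H:11, N:1, O:1.

C10H11NO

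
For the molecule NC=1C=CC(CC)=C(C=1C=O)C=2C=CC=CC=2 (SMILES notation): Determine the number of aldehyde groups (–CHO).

1

The aldehyde motif appears at heavy-atom position 10 in the SMILES.
Other groups present: 1 primary amine.
Aldehyde count: 1.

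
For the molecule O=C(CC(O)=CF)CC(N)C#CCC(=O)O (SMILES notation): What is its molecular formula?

Walk through each heavy atom and fill implicit hydrogens from standard valence (C 4, N 3, O 2, S 2, halogen 1):
  atom 1: O, bond orders sum to 2 (valence 2) → 0 H
  atom 2: C, bond orders sum to 4 (valence 4) → 0 H
  atom 3: C, bond orders sum to 2 (valence 4) → 2 H
  atom 4: C, bond orders sum to 4 (valence 4) → 0 H
  atom 5: O, bond orders sum to 1 (valence 2) → 1 H
  atom 6: C, bond orders sum to 3 (valence 4) → 1 H
  atom 7: F (halogen, monovalent) → 0 H
  atom 8: C, bond orders sum to 2 (valence 4) → 2 H
  atom 9: C, bond orders sum to 3 (valence 4) → 1 H
  atom 10: N, bond orders sum to 1 (valence 3) → 2 H
  atom 11: C, bond orders sum to 4 (valence 4) → 0 H
  atom 12: C, bond orders sum to 4 (valence 4) → 0 H
  atom 13: C, bond orders sum to 2 (valence 4) → 2 H
  atom 14: C, bond orders sum to 4 (valence 4) → 0 H
  atom 15: O, bond orders sum to 2 (valence 2) → 0 H
  atom 16: O, bond orders sum to 1 (valence 2) → 1 H
Totals → C:10, H:12, F:1, N:1, O:4.
In Hill order: C10H12FNO4.

C10H12FNO4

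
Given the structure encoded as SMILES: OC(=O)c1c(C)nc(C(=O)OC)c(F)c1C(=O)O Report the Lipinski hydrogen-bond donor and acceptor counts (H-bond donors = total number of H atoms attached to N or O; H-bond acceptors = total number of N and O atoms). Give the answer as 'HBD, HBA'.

2, 7

Donors: find every N or O and count the H atoms it carries.
  atom 1 (O): bond orders sum to 1 → 1 H
  atom 3 (O): bond orders sum to 2 → 0 H
  atom 7 (N): bond orders sum to 3 → 0 H
  atom 10 (O): bond orders sum to 2 → 0 H
  atom 11 (O): bond orders sum to 2 → 0 H
  atom 17 (O): bond orders sum to 2 → 0 H
  atom 18 (O): bond orders sum to 1 → 1 H
Lipinski HBD = 2.
Acceptors: N atoms = 1, O atoms = 6 → HBA = 7.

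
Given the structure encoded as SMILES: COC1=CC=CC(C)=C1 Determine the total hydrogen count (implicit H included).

Walk through each heavy atom and fill implicit hydrogens from standard valence (C 4, N 3, O 2, S 2, halogen 1):
  atom 1: C, bond orders sum to 1 (valence 4) → 3 H
  atom 2: O, bond orders sum to 2 (valence 2) → 0 H
  atom 3: C, bond orders sum to 4 (valence 4) → 0 H
  atom 4: C, bond orders sum to 3 (valence 4) → 1 H
  atom 5: C, bond orders sum to 3 (valence 4) → 1 H
  atom 6: C, bond orders sum to 3 (valence 4) → 1 H
  atom 7: C, bond orders sum to 4 (valence 4) → 0 H
  atom 8: C, bond orders sum to 1 (valence 4) → 3 H
  atom 9: C, bond orders sum to 3 (valence 4) → 1 H
Total hydrogens: 10.

10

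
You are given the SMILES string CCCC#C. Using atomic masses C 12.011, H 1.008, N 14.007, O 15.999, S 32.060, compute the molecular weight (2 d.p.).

First, the molecular formula is C5H8 (counting implicit H from valence).
  C: 5 × 12.011 = 60.055
  H: 8 × 1.008 = 8.064
Sum: 5×12.011 + 8×1.008 = 68.119 → 68.12 g/mol.

68.12 g/mol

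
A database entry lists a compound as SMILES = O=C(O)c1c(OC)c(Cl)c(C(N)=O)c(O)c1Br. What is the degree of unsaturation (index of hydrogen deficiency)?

Molecular formula: C9H7BrClNO5.
DoU = (2C + 2 + N − H − X) / 2, where X is the halogen count and O/S are ignored.
    = (2·9 + 2 + 1 − 7 − 2) / 2 = 12 / 2 = 6.

6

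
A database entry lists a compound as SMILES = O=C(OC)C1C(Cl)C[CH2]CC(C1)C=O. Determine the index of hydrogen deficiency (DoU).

3

Molecular formula: C10H15ClO3.
DoU = (2C + 2 + N − H − X) / 2, where X is the halogen count and O/S are ignored.
    = (2·10 + 2 + 0 − 15 − 1) / 2 = 6 / 2 = 3.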